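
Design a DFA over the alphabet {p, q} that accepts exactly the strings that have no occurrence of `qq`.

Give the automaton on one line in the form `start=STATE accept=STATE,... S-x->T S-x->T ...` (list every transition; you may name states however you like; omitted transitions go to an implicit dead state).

start=A accept=A,B A-p->A A-q->B B-p->A B-q->C C-p->C C-q->C

Track partial matches of the forbidden pattern `qq`. State C is a dead state reached once `qq` has occurred; every other state accepts. A means no part of `qq` is currently matched.
3 states suffice.
       p  q 
>* A   A  B 
 * B   A  C 
   C   C  C 
(> = start, * = accepting)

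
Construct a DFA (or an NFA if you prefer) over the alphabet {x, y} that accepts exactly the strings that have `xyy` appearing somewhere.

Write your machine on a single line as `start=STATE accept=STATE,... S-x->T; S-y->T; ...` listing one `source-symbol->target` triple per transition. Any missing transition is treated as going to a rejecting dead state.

start=s0; accept=s3; s0-x->s1; s0-y->s0; s1-x->s1; s1-y->s2; s2-x->s1; s2-y->s3; s3-x->s3; s3-y->s3

Track how much of `xyy` has been matched so far: state s0 is no progress, s3 is the absorbing accept state reached once `xyy` has occurred. Intermediate states record partial matches; on a mismatch, fall back to the longest reusable overlap.
With 4 states:
        x   y  
>  s0   s1  s0 
   s1   s1  s2 
   s2   s1  s3 
 * s3   s3  s3 
(> = start, * = accepting)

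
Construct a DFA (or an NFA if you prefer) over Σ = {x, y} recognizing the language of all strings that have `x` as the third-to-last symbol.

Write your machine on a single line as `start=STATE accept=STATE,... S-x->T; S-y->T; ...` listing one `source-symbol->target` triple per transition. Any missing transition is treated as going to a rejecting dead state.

start=s0; accept=s7,s8,s9,s10; s0-x->s1; s0-y->s2; s1-x->s3; s1-y->s4; s2-x->s5; s2-y->s6; s3-x->s7; s3-y->s8; s4-x->s9; s4-y->s10; s5-x->s11; s5-y->s12; s6-x->s13; s6-y->s14; s7-x->s7; s7-y->s8; s8-x->s9; s8-y->s10; s9-x->s11; s9-y->s12; s10-x->s13; s10-y->s14; s11-x->s7; s11-y->s8; s12-x->s9; s12-y->s10; s13-x->s11; s13-y->s12; s14-x->s13; s14-y->s14

A DFA must remember the last 3 symbols (since which symbol is third-to-last isn't known until the input ends). Use one state per possible window of the last ≤3 symbols; accept from those whose window starts with `x`.
With 15 states:
          x    y  
>  s0     s1   s2 
   s1     s3   s4 
   s2     s5   s6 
   s3     s7   s8 
   s4     s9  s10 
   s5    s11  s12 
   s6    s13  s14 
 * s7     s7   s8 
 * s8     s9  s10 
 * s9    s11  s12 
 * s10   s13  s14 
   s11    s7   s8 
   s12    s9  s10 
   s13   s11  s12 
   s14   s13  s14 
(> = start, * = accepting)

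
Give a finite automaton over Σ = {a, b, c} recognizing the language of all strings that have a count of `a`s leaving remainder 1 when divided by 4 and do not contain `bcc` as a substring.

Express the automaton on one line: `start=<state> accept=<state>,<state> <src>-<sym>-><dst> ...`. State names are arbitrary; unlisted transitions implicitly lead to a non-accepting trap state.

Handle the two conditions separately and then intersect. The first has 4 states tracking the count of `a`s modulo 4; the second has 4 states tracking partial matches of the forbidden pattern `bcc`. A product state is a pair (one from each), accepting exactly when both do.
A 16-state machine:
          a    b    c  
>  q0     q1   q2   q0 
 * q1     q3   q4   q1 
   q2     q1   q2   q5 
   q3     q6   q7   q3 
 * q4     q3   q4   q8 
   q5     q1   q2   q9 
   q6     q0  q10   q6 
   q7     q6   q7  q11 
 * q8     q3   q4  q12 
   q9    q12   q9   q9 
   q10    q0  q10  q13 
   q11    q6   q7  q14 
   q12   q14  q12  q12 
   q13    q0  q10  q15 
   q14   q15  q14  q14 
   q15    q9  q15  q15 
(> = start, * = accepting)

start=q0 accept=q1,q4,q8 q0-a->q1 q0-b->q2 q0-c->q0 q1-a->q3 q1-b->q4 q1-c->q1 q2-a->q1 q2-b->q2 q2-c->q5 q3-a->q6 q3-b->q7 q3-c->q3 q4-a->q3 q4-b->q4 q4-c->q8 q5-a->q1 q5-b->q2 q5-c->q9 q6-a->q0 q6-b->q10 q6-c->q6 q7-a->q6 q7-b->q7 q7-c->q11 q8-a->q3 q8-b->q4 q8-c->q12 q9-a->q12 q9-b->q9 q9-c->q9 q10-a->q0 q10-b->q10 q10-c->q13 q11-a->q6 q11-b->q7 q11-c->q14 q12-a->q14 q12-b->q12 q12-c->q12 q13-a->q0 q13-b->q10 q13-c->q15 q14-a->q15 q14-b->q14 q14-c->q14 q15-a->q9 q15-b->q15 q15-c->q15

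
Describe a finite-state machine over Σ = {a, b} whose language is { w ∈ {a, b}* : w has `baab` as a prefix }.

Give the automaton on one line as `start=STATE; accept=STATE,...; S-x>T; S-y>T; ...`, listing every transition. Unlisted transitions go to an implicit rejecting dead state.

start=q0; accept=q4; q0-a>q5; q0-b>q1; q1-a>q2; q1-b>q5; q2-a>q3; q2-b>q5; q3-a>q5; q3-b>q4; q4-a>q4; q4-b>q4; q5-a>q5; q5-b>q5

Walk along `baab` while the input agrees: from q0 take `b` to q1, and so on. Any deviation drops to the rejecting sink q5. Once q4 is reached the prefix is confirmed and every continuation is accepted.
A 6-state machine:
        a   b  
>  q0   q5  q1 
   q1   q2  q5 
   q2   q3  q5 
   q3   q5  q4 
 * q4   q4  q4 
   q5   q5  q5 
(> = start, * = accepting)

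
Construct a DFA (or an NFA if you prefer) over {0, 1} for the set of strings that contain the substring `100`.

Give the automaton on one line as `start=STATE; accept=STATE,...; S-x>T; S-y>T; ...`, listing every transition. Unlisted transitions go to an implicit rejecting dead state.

start=S0; accept=S3; S0-0>S0; S0-1>S1; S1-0>S2; S1-1>S1; S2-0>S3; S2-1>S1; S3-0>S3; S3-1>S3

Track how much of `100` has been matched so far: state S0 is no progress, S3 is the absorbing accept state reached once `100` has occurred. Intermediate states record partial matches; on a mismatch, fall back to the longest reusable overlap.
4 states suffice.
        0   1  
>  S0   S0  S1 
   S1   S2  S1 
   S2   S3  S1 
 * S3   S3  S3 
(> = start, * = accepting)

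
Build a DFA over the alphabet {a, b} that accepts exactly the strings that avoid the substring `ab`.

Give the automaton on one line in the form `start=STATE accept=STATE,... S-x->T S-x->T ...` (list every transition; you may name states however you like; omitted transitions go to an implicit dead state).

start=q0 accept=q0,q1 q0-a->q1 q0-b->q0 q1-a->q1 q1-b->q2 q2-a->q2 q2-b->q2

Track partial matches of the forbidden pattern `ab`. State q2 is a dead state reached once `ab` has occurred; every other state accepts. q0 means no part of `ab` is currently matched.
        a   b  
>* q0   q1  q0 
 * q1   q1  q2 
   q2   q2  q2 
(> = start, * = accepting)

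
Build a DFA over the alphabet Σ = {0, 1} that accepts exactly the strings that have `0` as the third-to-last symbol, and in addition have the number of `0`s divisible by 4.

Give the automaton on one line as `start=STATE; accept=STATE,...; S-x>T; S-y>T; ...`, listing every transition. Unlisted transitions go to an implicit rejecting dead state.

Build one automaton per condition and run them in lockstep. One (15 states) tracks the last 3 symbols read; the other (4 states) tracks the count of `0`s modulo 4. Each combined state is a pair, one component from each; accept when both components accept. Equivalent product states are then merged.
       0  1 
>  A   B  A 
   B   C  B 
   C   D  E 
   D   F  G 
   E   H  E 
 * F   B  I 
   G   J  K 
   H   L  G 
 * I   B  M 
 * J   B  N 
   K   O  K 
   L   B  I 
 * M   B  A 
   N   B  M 
   O   B  N 
(> = start, * = accepting)

start=A; accept=F,I,J,M; A-0>B; A-1>A; B-0>C; B-1>B; C-0>D; C-1>E; D-0>F; D-1>G; E-0>H; E-1>E; F-0>B; F-1>I; G-0>J; G-1>K; H-0>L; H-1>G; I-0>B; I-1>M; J-0>B; J-1>N; K-0>O; K-1>K; L-0>B; L-1>I; M-0>B; M-1>A; N-0>B; N-1>M; O-0>B; O-1>N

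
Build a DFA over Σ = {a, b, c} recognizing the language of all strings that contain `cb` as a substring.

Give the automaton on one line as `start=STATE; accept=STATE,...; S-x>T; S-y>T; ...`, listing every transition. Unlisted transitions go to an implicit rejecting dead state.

start=s0; accept=s2; s0-a>s0; s0-b>s0; s0-c>s1; s1-a>s0; s1-b>s2; s1-c>s1; s2-a>s2; s2-b>s2; s2-c>s2

States s0..s1 record the length of the longest prefix of `cb` that matches the current input suffix. Reaching s2 means `cb` has been seen, and we stay there forever. Accept from s2.
With 3 states:
        a   b   c  
>  s0   s0  s0  s1 
   s1   s0  s2  s1 
 * s2   s2  s2  s2 
(> = start, * = accepting)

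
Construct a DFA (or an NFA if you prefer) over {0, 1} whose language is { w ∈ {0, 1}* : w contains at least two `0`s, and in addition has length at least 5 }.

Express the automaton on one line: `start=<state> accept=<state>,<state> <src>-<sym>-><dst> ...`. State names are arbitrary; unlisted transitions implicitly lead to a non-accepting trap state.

start=q0 accept=q14,q15,q18,q19 q0-0->q1 q0-1->q2 q1-0->q3 q1-1->q4 q2-0->q4 q2-1->q5 q3-0->q6 q3-1->q7 q4-0->q7 q4-1->q8 q5-0->q8 q5-1->q9 q6-0->q10 q6-1->q10 q7-0->q10 q7-1->q11 q8-0->q11 q8-1->q12 q9-0->q12 q9-1->q13 q10-0->q14 q10-1->q14 q11-0->q14 q11-1->q15 q12-0->q15 q12-1->q16 q13-0->q16 q13-1->q17 q14-0->q18 q14-1->q18 q15-0->q18 q15-1->q19 q16-0->q19 q16-1->q20 q17-0->q20 q17-1->q21 q18-0->q18 q18-1->q18 q19-0->q18 q19-1->q19 q20-0->q19 q20-1->q20 q21-0->q20 q21-1->q21

Build one automaton per condition and run them in lockstep. The first has 4 states tracking the count of `0`s, saturating at 3; the second has 7 states tracking the input length, saturating at 6. A product state is a pair (one from each), accepting exactly when both do.
22 states suffice.
          0    1  
>  q0     q1   q2 
   q1     q3   q4 
   q2     q4   q5 
   q3     q6   q7 
   q4     q7   q8 
   q5     q8   q9 
   q6    q10  q10 
   q7    q10  q11 
   q8    q11  q12 
   q9    q12  q13 
   q10   q14  q14 
   q11   q14  q15 
   q12   q15  q16 
   q13   q16  q17 
 * q14   q18  q18 
 * q15   q18  q19 
   q16   q19  q20 
   q17   q20  q21 
 * q18   q18  q18 
 * q19   q18  q19 
   q20   q19  q20 
   q21   q20  q21 
(> = start, * = accepting)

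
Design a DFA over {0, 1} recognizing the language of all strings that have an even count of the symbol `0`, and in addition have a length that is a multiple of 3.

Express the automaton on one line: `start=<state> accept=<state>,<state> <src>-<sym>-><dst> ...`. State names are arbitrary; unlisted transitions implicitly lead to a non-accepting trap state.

start=A accept=A A-0->B A-1->C B-0->D B-1->E C-0->E C-1->D D-0->F D-1->A E-0->A E-1->F F-0->C F-1->B

Build one automaton per condition and run them in lockstep. One (2 states) tracks the count of `0`s modulo 2; the other (3 states) tracks the input length modulo 3. Each combined state is a pair, one component from each; accept when both components accept.
6 states suffice.
       0  1 
>* A   B  C 
   B   D  E 
   C   E  D 
   D   F  A 
   E   A  F 
   F   C  B 
(> = start, * = accepting)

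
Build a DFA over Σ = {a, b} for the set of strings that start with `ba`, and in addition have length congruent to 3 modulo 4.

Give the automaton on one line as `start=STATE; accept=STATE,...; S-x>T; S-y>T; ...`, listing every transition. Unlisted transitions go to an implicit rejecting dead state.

start=s0; accept=s6; s0-a>s1; s0-b>s2; s1-a>s3; s1-b>s3; s2-a>s4; s2-b>s3; s3-a>s5; s3-b>s5; s4-a>s6; s4-b>s6; s5-a>s7; s5-b>s7; s6-a>s8; s6-b>s8; s7-a>s1; s7-b>s1; s8-a>s9; s8-b>s9; s9-a>s4; s9-b>s4

Build one automaton per condition and run them in lockstep. One (4 states) tracks whether the input so far still matches the prefix `ba`; the other (4 states) tracks the input length modulo 4. Each combined state is a pair, one component from each; accept when both components accept.
10 states suffice.
        a   b  
>  s0   s1  s2 
   s1   s3  s3 
   s2   s4  s3 
   s3   s5  s5 
   s4   s6  s6 
   s5   s7  s7 
 * s6   s8  s8 
   s7   s1  s1 
   s8   s9  s9 
   s9   s4  s4 
(> = start, * = accepting)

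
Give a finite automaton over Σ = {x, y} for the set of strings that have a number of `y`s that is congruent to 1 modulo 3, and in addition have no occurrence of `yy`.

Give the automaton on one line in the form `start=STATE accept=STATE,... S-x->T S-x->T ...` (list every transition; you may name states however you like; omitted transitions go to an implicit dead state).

Build one automaton per condition and run them in lockstep. The first has 3 states tracking the count of `y`s modulo 3; the second has 3 states tracking partial matches of the forbidden pattern `yy`. A product state is a pair (one from each), accepting exactly when both do. Minimizing collapses redundant product states.
7 states suffice.
        x   y  
>  q0   q0  q1 
 * q1   q2  q3 
 * q2   q2  q4 
   q3   q3  q3 
   q4   q5  q3 
   q5   q5  q6 
   q6   q0  q3 
(> = start, * = accepting)

start=q0 accept=q1,q2 q0-x->q0 q0-y->q1 q1-x->q2 q1-y->q3 q2-x->q2 q2-y->q4 q3-x->q3 q3-y->q3 q4-x->q5 q4-y->q3 q5-x->q5 q5-y->q6 q6-x->q0 q6-y->q3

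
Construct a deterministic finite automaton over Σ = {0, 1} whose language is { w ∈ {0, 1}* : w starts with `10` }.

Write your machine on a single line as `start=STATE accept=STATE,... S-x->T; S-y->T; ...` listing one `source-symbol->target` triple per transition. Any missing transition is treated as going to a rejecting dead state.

start=s0; accept=s2; s0-0->s3; s0-1->s1; s1-0->s2; s1-1->s3; s2-0->s2; s2-1->s2; s3-0->s3; s3-1->s3

Walk along `10` while the input agrees: from s0 take `1` to s1, and so on. Any deviation drops to the rejecting sink s3. Once s2 is reached the prefix is confirmed and every continuation is accepted.
A 4-state machine:
        0   1  
>  s0   s3  s1 
   s1   s2  s3 
 * s2   s2  s2 
   s3   s3  s3 
(> = start, * = accepting)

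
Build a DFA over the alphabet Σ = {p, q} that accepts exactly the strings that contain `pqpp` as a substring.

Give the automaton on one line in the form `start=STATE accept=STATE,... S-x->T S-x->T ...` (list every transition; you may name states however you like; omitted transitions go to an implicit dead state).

States A..D record the length of the longest prefix of `pqpp` that matches the current input suffix. Reaching E means `pqpp` has been seen, and we stay there forever. Accept from E.
5 states suffice.
       p  q 
>  A   B  A 
   B   B  C 
   C   D  A 
   D   E  C 
 * E   E  E 
(> = start, * = accepting)

start=A accept=E A-p->B A-q->A B-p->B B-q->C C-p->D C-q->A D-p->E D-q->C E-p->E E-q->E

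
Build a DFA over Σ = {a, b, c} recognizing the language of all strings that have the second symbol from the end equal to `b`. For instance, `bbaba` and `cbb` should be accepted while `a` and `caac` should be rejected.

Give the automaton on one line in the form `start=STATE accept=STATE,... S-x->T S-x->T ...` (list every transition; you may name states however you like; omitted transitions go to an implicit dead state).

Because acceptance depends on a position counted from the end, the machine has to buffer the most recent 2 symbols. Make each state the string of the last up-to-2 symbols read; on input `x` shift the window left and append `x`. Accept when the buffered window has length 2 and begins with `b`.
          a    b    c  
>  q0     q1   q2   q3 
   q1     q4   q5   q6 
   q2     q7   q8   q9 
   q3    q10  q11  q12 
   q4     q4   q5   q6 
   q5     q7   q8   q9 
   q6    q10  q11  q12 
 * q7     q4   q5   q6 
 * q8     q7   q8   q9 
 * q9    q10  q11  q12 
   q10    q4   q5   q6 
   q11    q7   q8   q9 
   q12   q10  q11  q12 
(> = start, * = accepting)

start=q0 accept=q7,q8,q9 q0-a->q1 q0-b->q2 q0-c->q3 q1-a->q4 q1-b->q5 q1-c->q6 q2-a->q7 q2-b->q8 q2-c->q9 q3-a->q10 q3-b->q11 q3-c->q12 q4-a->q4 q4-b->q5 q4-c->q6 q5-a->q7 q5-b->q8 q5-c->q9 q6-a->q10 q6-b->q11 q6-c->q12 q7-a->q4 q7-b->q5 q7-c->q6 q8-a->q7 q8-b->q8 q8-c->q9 q9-a->q10 q9-b->q11 q9-c->q12 q10-a->q4 q10-b->q5 q10-c->q6 q11-a->q7 q11-b->q8 q11-c->q9 q12-a->q10 q12-b->q11 q12-c->q12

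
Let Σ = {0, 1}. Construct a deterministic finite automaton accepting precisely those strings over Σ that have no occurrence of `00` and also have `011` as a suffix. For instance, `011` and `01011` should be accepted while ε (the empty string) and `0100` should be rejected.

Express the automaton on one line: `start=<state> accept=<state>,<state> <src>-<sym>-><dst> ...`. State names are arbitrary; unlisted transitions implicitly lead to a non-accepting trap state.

Build one automaton per condition and run them in lockstep. The first has 3 states tracking partial matches of the forbidden pattern `00`; the second has 4 states tracking how much of the suffix `011` has currently been matched. A product state is a pair (one from each), accepting exactly when both do. Equivalent product states are then merged.
5 states suffice.
        0   1  
>  s0   s1  s0 
   s1   s2  s3 
   s2   s2  s2 
   s3   s1  s4 
 * s4   s1  s0 
(> = start, * = accepting)

start=s0 accept=s4 s0-0->s1 s0-1->s0 s1-0->s2 s1-1->s3 s2-0->s2 s2-1->s2 s3-0->s1 s3-1->s4 s4-0->s1 s4-1->s0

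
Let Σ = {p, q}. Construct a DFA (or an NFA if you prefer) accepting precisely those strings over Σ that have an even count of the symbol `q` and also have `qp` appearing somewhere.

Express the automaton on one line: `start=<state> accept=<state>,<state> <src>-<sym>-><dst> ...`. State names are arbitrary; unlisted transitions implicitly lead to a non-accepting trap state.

Build one automaton per condition and run them in lockstep. The first has 2 states tracking the count of `q`s modulo 2; the second has 3 states tracking whether and how much of `qp` has been seen. A product state is a pair (one from each), accepting exactly when both do.
With 5 states:
       p  q 
>  A   A  B 
   B   C  D 
   C   C  E 
   D   E  B 
 * E   E  C 
(> = start, * = accepting)

start=A accept=E A-p->A A-q->B B-p->C B-q->D C-p->C C-q->E D-p->E D-q->B E-p->E E-q->C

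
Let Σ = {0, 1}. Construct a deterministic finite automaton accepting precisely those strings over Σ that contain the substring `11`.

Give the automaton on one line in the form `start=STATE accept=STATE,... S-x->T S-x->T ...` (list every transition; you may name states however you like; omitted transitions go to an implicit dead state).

start=A accept=C A-0->A A-1->B B-0->A B-1->C C-0->C C-1->C

Track how much of `11` has been matched so far: state A is no progress, C is the absorbing accept state reached once `11` has occurred. Intermediate states record partial matches; on a mismatch, fall back to the longest reusable overlap.
       0  1 
>  A   A  B 
   B   A  C 
 * C   C  C 
(> = start, * = accepting)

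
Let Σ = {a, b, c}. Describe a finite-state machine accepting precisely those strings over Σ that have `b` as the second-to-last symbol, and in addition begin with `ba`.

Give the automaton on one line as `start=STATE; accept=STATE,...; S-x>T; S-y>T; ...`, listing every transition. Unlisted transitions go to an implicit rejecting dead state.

Build one automaton per condition and run them in lockstep. One (13 states) tracks the last 2 symbols read; the other (4 states) tracks whether the input so far still matches the prefix `ba`. Each combined state is a pair, one component from each; accept when both components accept. After merging equivalent states the machine shrinks.
        a   b   c  
>  s0   s1  s2  s1 
   s1   s1  s1  s1 
   s2   s3  s1  s1 
 * s3   s4  s5  s4 
   s4   s4  s5  s4 
   s5   s3  s6  s3 
 * s6   s3  s6  s3 
(> = start, * = accepting)

start=s0; accept=s3,s6; s0-a>s1; s0-b>s2; s0-c>s1; s1-a>s1; s1-b>s1; s1-c>s1; s2-a>s3; s2-b>s1; s2-c>s1; s3-a>s4; s3-b>s5; s3-c>s4; s4-a>s4; s4-b>s5; s4-c>s4; s5-a>s3; s5-b>s6; s5-c>s3; s6-a>s3; s6-b>s6; s6-c>s3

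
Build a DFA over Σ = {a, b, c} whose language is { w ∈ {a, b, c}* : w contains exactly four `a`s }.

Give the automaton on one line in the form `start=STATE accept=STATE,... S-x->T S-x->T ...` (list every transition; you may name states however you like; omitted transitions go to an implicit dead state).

Only the number of `a`s matters, and only up to 5. Make a chain S0 → S1 → S2 → S3 → S4 → S5 advanced by each `a` (with S5 absorbing); every other symbol self-loops. The accepting set is {S4}.
A 6-state machine:
        a   b   c  
>  S0   S1  S0  S0 
   S1   S2  S1  S1 
   S2   S3  S2  S2 
   S3   S4  S3  S3 
 * S4   S5  S4  S4 
   S5   S5  S5  S5 
(> = start, * = accepting)

start=S0 accept=S4 S0-a->S1 S0-b->S0 S0-c->S0 S1-a->S2 S1-b->S1 S1-c->S1 S2-a->S3 S2-b->S2 S2-c->S2 S3-a->S4 S3-b->S3 S3-c->S3 S4-a->S5 S4-b->S4 S4-c->S4 S5-a->S5 S5-b->S5 S5-c->S5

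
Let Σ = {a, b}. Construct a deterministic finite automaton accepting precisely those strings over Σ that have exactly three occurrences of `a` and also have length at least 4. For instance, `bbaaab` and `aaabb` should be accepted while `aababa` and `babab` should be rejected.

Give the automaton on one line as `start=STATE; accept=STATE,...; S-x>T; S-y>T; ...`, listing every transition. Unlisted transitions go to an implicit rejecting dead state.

start=s0; accept=s8; s0-a>s1; s0-b>s2; s1-a>s3; s1-b>s4; s2-a>s4; s2-b>s2; s3-a>s5; s3-b>s6; s4-a>s6; s4-b>s4; s5-a>s7; s5-b>s8; s6-a>s8; s6-b>s6; s7-a>s7; s7-b>s7; s8-a>s7; s8-b>s8

Run two small machines in parallel and take their product. One (5 states) tracks the count of `a`s, saturating at 4; the other (6 states) tracks the input length, saturating at 5. Each combined state is a pair, one component from each; accept when both components accept. After merging equivalent states the machine shrinks.
9 states suffice.
        a   b  
>  s0   s1  s2 
   s1   s3  s4 
   s2   s4  s2 
   s3   s5  s6 
   s4   s6  s4 
   s5   s7  s8 
   s6   s8  s6 
   s7   s7  s7 
 * s8   s7  s8 
(> = start, * = accepting)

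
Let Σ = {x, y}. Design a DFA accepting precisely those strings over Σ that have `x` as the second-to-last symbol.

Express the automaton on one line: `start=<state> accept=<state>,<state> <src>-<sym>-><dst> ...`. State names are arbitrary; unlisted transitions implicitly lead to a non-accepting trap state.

start=S0 accept=S3,S4 S0-x->S1 S0-y->S2 S1-x->S3 S1-y->S4 S2-x->S5 S2-y->S6 S3-x->S3 S3-y->S4 S4-x->S5 S4-y->S6 S5-x->S3 S5-y->S4 S6-x->S5 S6-y->S6

Because acceptance depends on a position counted from the end, the machine has to buffer the most recent 2 symbols. Make each state the string of the last up-to-2 symbols read; on input `x` shift the window left and append `x`. Accept when the buffered window has length 2 and begins with `x`.
With 7 states:
        x   y  
>  S0   S1  S2 
   S1   S3  S4 
   S2   S5  S6 
 * S3   S3  S4 
 * S4   S5  S6 
   S5   S3  S4 
   S6   S5  S6 
(> = start, * = accepting)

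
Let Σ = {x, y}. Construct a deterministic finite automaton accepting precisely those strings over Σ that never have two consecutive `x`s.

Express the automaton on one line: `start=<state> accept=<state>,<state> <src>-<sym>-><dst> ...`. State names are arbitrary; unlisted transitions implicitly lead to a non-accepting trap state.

start=q0 accept=q0,q1 q0-x->q1 q0-y->q0 q1-x->q2 q1-y->q0 q2-x->q2 q2-y->q2

This is the complement of 'contains `xx`'. Use the same substring-matching states — q0 through q2 holding how much of `xx` has just been matched — but flip the accepting set: everything except the trap q2 accepts.
A 3-state machine:
        x   y  
>* q0   q1  q0 
 * q1   q2  q0 
   q2   q2  q2 
(> = start, * = accepting)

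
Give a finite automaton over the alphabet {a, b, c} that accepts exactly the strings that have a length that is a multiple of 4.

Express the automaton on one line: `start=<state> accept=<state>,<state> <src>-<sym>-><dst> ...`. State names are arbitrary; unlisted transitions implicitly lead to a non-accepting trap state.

start=q0 accept=q0 q0-a->q1 q0-b->q1 q0-c->q1 q1-a->q2 q1-b->q2 q1-c->q2 q2-a->q3 q2-b->q3 q2-c->q3 q3-a->q0 q3-b->q0 q3-c->q0

Count input length modulo 4: every symbol advances one step around the cycle q0 → q1 → q2 → q3 → q0. Accept at q0.
With 4 states:
        a   b   c  
>* q0   q1  q1  q1 
   q1   q2  q2  q2 
   q2   q3  q3  q3 
   q3   q0  q0  q0 
(> = start, * = accepting)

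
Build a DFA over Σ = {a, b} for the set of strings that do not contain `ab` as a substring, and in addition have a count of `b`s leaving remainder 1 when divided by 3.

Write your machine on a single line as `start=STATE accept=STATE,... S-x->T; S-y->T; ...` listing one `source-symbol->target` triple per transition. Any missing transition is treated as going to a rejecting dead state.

start=q0; accept=q2,q3; q0-a->q1; q0-b->q2; q1-a->q1; q1-b->q1; q2-a->q3; q2-b->q4; q3-a->q3; q3-b->q1; q4-a->q1; q4-b->q0

Handle the two conditions separately and then intersect. The first has 3 states tracking partial matches of the forbidden pattern `ab`; the second has 3 states tracking the count of `b`s modulo 3. A product state is a pair (one from each), accepting exactly when both do. Minimizing collapses redundant product states.
A 5-state machine:
        a   b  
>  q0   q1  q2 
   q1   q1  q1 
 * q2   q3  q4 
 * q3   q3  q1 
   q4   q1  q0 
(> = start, * = accepting)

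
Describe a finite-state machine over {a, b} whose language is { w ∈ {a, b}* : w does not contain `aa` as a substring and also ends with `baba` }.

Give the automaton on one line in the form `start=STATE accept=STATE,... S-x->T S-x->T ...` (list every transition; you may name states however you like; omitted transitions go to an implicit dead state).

start=q0 accept=q6 q0-a->q1 q0-b->q2 q1-a->q3 q1-b->q2 q2-a->q4 q2-b->q2 q3-a->q3 q3-b->q3 q4-a->q3 q4-b->q5 q5-a->q6 q5-b->q2 q6-a->q3 q6-b->q5

Run two small machines in parallel and take their product. One (3 states) tracks partial matches of the forbidden pattern `aa`; the other (5 states) tracks how much of the suffix `baba` has currently been matched. Each combined state is a pair, one component from each; accept when both components accept. After merging equivalent states the machine shrinks.
With 7 states:
        a   b  
>  q0   q1  q2 
   q1   q3  q2 
   q2   q4  q2 
   q3   q3  q3 
   q4   q3  q5 
   q5   q6  q2 
 * q6   q3  q5 
(> = start, * = accepting)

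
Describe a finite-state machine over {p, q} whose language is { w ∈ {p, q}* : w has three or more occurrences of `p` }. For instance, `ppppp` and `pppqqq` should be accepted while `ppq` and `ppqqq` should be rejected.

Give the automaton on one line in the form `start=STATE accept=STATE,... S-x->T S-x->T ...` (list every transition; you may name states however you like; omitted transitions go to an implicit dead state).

Count `p`s, saturating at 4: states s0 through s3 mean 0 through 3 `p`s seen; s4 means more than 3. Each `p` increments (capped at s4); other symbols loop. Accept from {s3, s4}.
With 5 states:
        p   q  
>  s0   s1  s0 
   s1   s2  s1 
   s2   s3  s2 
 * s3   s4  s3 
 * s4   s4  s4 
(> = start, * = accepting)

start=s0 accept=s3,s4 s0-p->s1 s0-q->s0 s1-p->s2 s1-q->s1 s2-p->s3 s2-q->s2 s3-p->s4 s3-q->s3 s4-p->s4 s4-q->s4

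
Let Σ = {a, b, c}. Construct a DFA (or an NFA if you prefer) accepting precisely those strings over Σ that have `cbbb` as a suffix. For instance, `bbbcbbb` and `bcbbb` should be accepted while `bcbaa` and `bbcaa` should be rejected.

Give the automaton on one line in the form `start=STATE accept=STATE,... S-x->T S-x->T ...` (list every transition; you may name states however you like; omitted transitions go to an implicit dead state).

start=S0 accept=S4 S0-a->S0 S0-b->S0 S0-c->S1 S1-a->S0 S1-b->S2 S1-c->S1 S2-a->S0 S2-b->S3 S2-c->S1 S3-a->S0 S3-b->S4 S3-c->S1 S4-a->S0 S4-b->S0 S4-c->S1

Let each state record the length of the longest suffix of the input read so far that is also a prefix of `cbbb`. S1 means the last symbol is `c`; S2 means the last 2 symbols are `cb`; S3 means the last 3 symbols are `cbb`; S4 means the last 4 symbols are `cbbb`. Accept only at S4, where the string currently ends in `cbbb`.
A 5-state machine:
        a   b   c  
>  S0   S0  S0  S1 
   S1   S0  S2  S1 
   S2   S0  S3  S1 
   S3   S0  S4  S1 
 * S4   S0  S0  S1 
(> = start, * = accepting)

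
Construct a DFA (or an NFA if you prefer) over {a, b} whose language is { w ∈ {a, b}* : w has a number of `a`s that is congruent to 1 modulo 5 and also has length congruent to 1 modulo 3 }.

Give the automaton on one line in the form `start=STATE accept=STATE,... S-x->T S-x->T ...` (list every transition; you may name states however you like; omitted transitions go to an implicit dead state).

Build one automaton per condition and run them in lockstep. The first has 5 states tracking the count of `a`s modulo 5; the second has 3 states tracking the input length modulo 3. A product state is a pair (one from each), accepting exactly when both do.
          a    b  
>  S0     S1   S2 
 * S1     S3   S4 
   S2     S4   S5 
   S3     S6   S7 
   S4     S7   S8 
   S5     S8   S0 
   S6     S9  S10 
   S7    S10  S11 
   S8    S11   S1 
   S9     S5  S12 
   S10   S12  S13 
   S11   S13   S3 
   S12    S0  S14 
   S13   S14   S6 
   S14    S2   S9 
(> = start, * = accepting)

start=S0 accept=S1 S0-a->S1 S0-b->S2 S1-a->S3 S1-b->S4 S2-a->S4 S2-b->S5 S3-a->S6 S3-b->S7 S4-a->S7 S4-b->S8 S5-a->S8 S5-b->S0 S6-a->S9 S6-b->S10 S7-a->S10 S7-b->S11 S8-a->S11 S8-b->S1 S9-a->S5 S9-b->S12 S10-a->S12 S10-b->S13 S11-a->S13 S11-b->S3 S12-a->S0 S12-b->S14 S13-a->S14 S13-b->S6 S14-a->S2 S14-b->S9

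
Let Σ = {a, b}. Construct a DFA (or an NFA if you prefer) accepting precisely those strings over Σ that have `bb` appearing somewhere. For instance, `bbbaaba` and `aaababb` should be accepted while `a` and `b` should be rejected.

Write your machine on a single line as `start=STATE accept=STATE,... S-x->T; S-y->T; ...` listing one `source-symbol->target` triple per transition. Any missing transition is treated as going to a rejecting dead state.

start=s0; accept=s2; s0-a->s0; s0-b->s1; s1-a->s0; s1-b->s2; s2-a->s2; s2-b->s2

Track how much of `bb` has been matched so far: state s0 is no progress, s2 is the absorbing accept state reached once `bb` has occurred. Intermediate states record partial matches; on a mismatch, fall back to the longest reusable overlap.
A 3-state machine:
        a   b  
>  s0   s0  s1 
   s1   s0  s2 
 * s2   s2  s2 
(> = start, * = accepting)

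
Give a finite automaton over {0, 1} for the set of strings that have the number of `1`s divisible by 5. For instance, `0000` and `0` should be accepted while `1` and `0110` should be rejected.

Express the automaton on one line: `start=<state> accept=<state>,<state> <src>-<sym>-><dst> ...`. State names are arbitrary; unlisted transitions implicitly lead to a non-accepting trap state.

The only thing that matters is how many `1`s have appeared, reduced mod 5. Use one state per residue: s0 for 0, …, s4 for 4. Reading `1` moves to the next residue; anything else stays put. s0 is accepting.
5 states suffice.
        0   1  
>* s0   s0  s1 
   s1   s1  s2 
   s2   s2  s3 
   s3   s3  s4 
   s4   s4  s0 
(> = start, * = accepting)

start=s0 accept=s0 s0-0->s0 s0-1->s1 s1-0->s1 s1-1->s2 s2-0->s2 s2-1->s3 s3-0->s3 s3-1->s4 s4-0->s4 s4-1->s0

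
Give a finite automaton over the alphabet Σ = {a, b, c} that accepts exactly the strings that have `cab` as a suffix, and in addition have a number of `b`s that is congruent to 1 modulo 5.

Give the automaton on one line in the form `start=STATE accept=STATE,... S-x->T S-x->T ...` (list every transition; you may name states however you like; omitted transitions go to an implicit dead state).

start=q0 accept=q6 q0-a->q0 q0-b->q1 q0-c->q2 q1-a->q1 q1-b->q3 q1-c->q1 q2-a->q4 q2-b->q1 q2-c->q2 q3-a->q3 q3-b->q5 q3-c->q3 q4-a->q0 q4-b->q6 q4-c->q2 q5-a->q5 q5-b->q7 q5-c->q5 q6-a->q1 q6-b->q3 q6-c->q1 q7-a->q7 q7-b->q0 q7-c->q7

Build one automaton per condition and run them in lockstep. The first has 4 states tracking how much of the suffix `cab` has currently been matched; the second has 5 states tracking the count of `b`s modulo 5. A product state is a pair (one from each), accepting exactly when both do. Minimizing collapses redundant product states.
8 states suffice.
        a   b   c  
>  q0   q0  q1  q2 
   q1   q1  q3  q1 
   q2   q4  q1  q2 
   q3   q3  q5  q3 
   q4   q0  q6  q2 
   q5   q5  q7  q5 
 * q6   q1  q3  q1 
   q7   q7  q0  q7 
(> = start, * = accepting)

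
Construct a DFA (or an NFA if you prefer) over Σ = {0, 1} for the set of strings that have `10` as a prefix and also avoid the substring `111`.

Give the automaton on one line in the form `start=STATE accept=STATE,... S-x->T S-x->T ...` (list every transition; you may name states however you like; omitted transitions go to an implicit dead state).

start=S0 accept=S3,S4,S5 S0-0->S1 S0-1->S2 S1-0->S1 S1-1->S1 S2-0->S3 S2-1->S1 S3-0->S3 S3-1->S4 S4-0->S3 S4-1->S5 S5-0->S3 S5-1->S1

Build one automaton per condition and run them in lockstep. One (4 states) tracks whether the input so far still matches the prefix `10`; the other (4 states) tracks partial matches of the forbidden pattern `111`. Each combined state is a pair, one component from each; accept when both components accept. Minimizing collapses redundant product states.
A 6-state machine:
        0   1  
>  S0   S1  S2 
   S1   S1  S1 
   S2   S3  S1 
 * S3   S3  S4 
 * S4   S3  S5 
 * S5   S3  S1 
(> = start, * = accepting)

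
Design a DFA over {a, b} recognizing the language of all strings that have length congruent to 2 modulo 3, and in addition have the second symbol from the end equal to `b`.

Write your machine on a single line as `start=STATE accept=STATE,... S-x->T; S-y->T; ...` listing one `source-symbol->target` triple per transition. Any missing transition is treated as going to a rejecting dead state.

Handle the two conditions separately and then intersect. The first has 3 states tracking the input length modulo 3; the second has 7 states tracking the last 2 symbols read. A product state is a pair (one from each), accepting exactly when both do. After merging equivalent states the machine shrinks.
With 5 states:
        a   b  
>  q0   q1  q2 
   q1   q3  q3 
   q2   q4  q4 
   q3   q0  q0 
 * q4   q0  q0 
(> = start, * = accepting)

start=q0; accept=q4; q0-a->q1; q0-b->q2; q1-a->q3; q1-b->q3; q2-a->q4; q2-b->q4; q3-a->q0; q3-b->q0; q4-a->q0; q4-b->q0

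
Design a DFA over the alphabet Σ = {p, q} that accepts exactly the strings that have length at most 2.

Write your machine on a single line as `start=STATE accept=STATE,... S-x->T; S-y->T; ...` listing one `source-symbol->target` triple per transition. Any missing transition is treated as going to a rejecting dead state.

Count input length up to 3: every symbol moves from A toward D, which means 'more than 2' and absorbs. Accept from {A, B, C}.
       p  q 
>* A   B  B 
 * B   C  C 
 * C   D  D 
   D   D  D 
(> = start, * = accepting)

start=A; accept=A,B,C; A-p->B; A-q->B; B-p->C; B-q->C; C-p->D; C-q->D; D-p->D; D-q->D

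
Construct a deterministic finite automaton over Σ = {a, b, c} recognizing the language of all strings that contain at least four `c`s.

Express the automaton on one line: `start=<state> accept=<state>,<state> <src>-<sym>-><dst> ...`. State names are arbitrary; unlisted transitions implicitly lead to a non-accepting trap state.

Count `c`s, saturating at 5: states s0 through s4 mean 0 through 4 `c`s seen; s5 means more than 4. Each `c` increments (capped at s5); other symbols loop. Accept from {s4, s5}.
        a   b   c  
>  s0   s0  s0  s1 
   s1   s1  s1  s2 
   s2   s2  s2  s3 
   s3   s3  s3  s4 
 * s4   s4  s4  s5 
 * s5   s5  s5  s5 
(> = start, * = accepting)

start=s0 accept=s4,s5 s0-a->s0 s0-b->s0 s0-c->s1 s1-a->s1 s1-b->s1 s1-c->s2 s2-a->s2 s2-b->s2 s2-c->s3 s3-a->s3 s3-b->s3 s3-c->s4 s4-a->s4 s4-b->s4 s4-c->s5 s5-a->s5 s5-b->s5 s5-c->s5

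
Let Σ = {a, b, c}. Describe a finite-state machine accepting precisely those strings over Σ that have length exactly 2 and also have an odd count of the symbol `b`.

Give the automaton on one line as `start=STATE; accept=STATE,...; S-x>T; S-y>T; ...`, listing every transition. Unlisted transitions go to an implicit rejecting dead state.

Handle the two conditions separately and then intersect. One (4 states) tracks the input length, saturating at 3; the other (2 states) tracks the count of `b`s modulo 2. Each combined state is a pair, one component from each; accept when both components accept.
        a   b   c  
>  S0   S1  S2  S1 
   S1   S3  S4  S3 
   S2   S4  S3  S4 
   S3   S5  S6  S5 
 * S4   S6  S5  S6 
   S5   S5  S6  S5 
   S6   S6  S5  S6 
(> = start, * = accepting)

start=S0; accept=S4; S0-a>S1; S0-b>S2; S0-c>S1; S1-a>S3; S1-b>S4; S1-c>S3; S2-a>S4; S2-b>S3; S2-c>S4; S3-a>S5; S3-b>S6; S3-c>S5; S4-a>S6; S4-b>S5; S4-c>S6; S5-a>S5; S5-b>S6; S5-c>S5; S6-a>S6; S6-b>S5; S6-c>S6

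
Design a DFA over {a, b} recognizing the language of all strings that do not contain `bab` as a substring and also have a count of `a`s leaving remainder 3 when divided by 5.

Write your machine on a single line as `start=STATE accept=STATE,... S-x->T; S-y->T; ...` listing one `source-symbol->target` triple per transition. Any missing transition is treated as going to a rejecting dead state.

Build one automaton per condition and run them in lockstep. One (4 states) tracks partial matches of the forbidden pattern `bab`; the other (5 states) tracks the count of `a`s modulo 5. Each combined state is a pair, one component from each; accept when both components accept. Equivalent product states are then merged.
          a    b  
>  q0     q1   q2 
   q1     q3   q4 
   q2     q5   q2 
   q3     q6   q7 
   q4     q8   q4 
   q5     q3   q9 
 * q6    q10  q11 
   q7    q12   q7 
   q8     q6   q9 
   q9     q9   q9 
   q10    q0  q13 
 * q11   q14  q11 
 * q12   q10   q9 
   q13   q15  q13 
   q14    q0   q9 
   q15    q1   q9 
(> = start, * = accepting)

start=q0; accept=q6,q11,q12; q0-a->q1; q0-b->q2; q1-a->q3; q1-b->q4; q2-a->q5; q2-b->q2; q3-a->q6; q3-b->q7; q4-a->q8; q4-b->q4; q5-a->q3; q5-b->q9; q6-a->q10; q6-b->q11; q7-a->q12; q7-b->q7; q8-a->q6; q8-b->q9; q9-a->q9; q9-b->q9; q10-a->q0; q10-b->q13; q11-a->q14; q11-b->q11; q12-a->q10; q12-b->q9; q13-a->q15; q13-b->q13; q14-a->q0; q14-b->q9; q15-a->q1; q15-b->q9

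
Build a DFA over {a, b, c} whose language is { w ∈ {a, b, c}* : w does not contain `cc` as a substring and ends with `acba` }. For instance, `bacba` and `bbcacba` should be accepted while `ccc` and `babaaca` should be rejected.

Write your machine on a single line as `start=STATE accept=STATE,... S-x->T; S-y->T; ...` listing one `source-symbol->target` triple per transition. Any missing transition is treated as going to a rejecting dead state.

start=q0; accept=q7; q0-a->q1; q0-b->q0; q0-c->q2; q1-a->q1; q1-b->q0; q1-c->q3; q2-a->q1; q2-b->q0; q2-c->q4; q3-a->q1; q3-b->q5; q3-c->q4; q4-a->q6; q4-b->q4; q4-c->q4; q5-a->q7; q5-b->q0; q5-c->q2; q6-a->q6; q6-b->q4; q6-c->q8; q7-a->q1; q7-b->q0; q7-c->q3; q8-a->q6; q8-b->q9; q8-c->q4; q9-a->q10; q9-b->q4; q9-c->q4; q10-a->q6; q10-b->q4; q10-c->q8

Build one automaton per condition and run them in lockstep. One (3 states) tracks partial matches of the forbidden pattern `cc`; the other (5 states) tracks how much of the suffix `acba` has currently been matched. Each combined state is a pair, one component from each; accept when both components accept.
11 states suffice.
          a    b    c  
>  q0     q1   q0   q2 
   q1     q1   q0   q3 
   q2     q1   q0   q4 
   q3     q1   q5   q4 
   q4     q6   q4   q4 
   q5     q7   q0   q2 
   q6     q6   q4   q8 
 * q7     q1   q0   q3 
   q8     q6   q9   q4 
   q9    q10   q4   q4 
   q10    q6   q4   q8 
(> = start, * = accepting)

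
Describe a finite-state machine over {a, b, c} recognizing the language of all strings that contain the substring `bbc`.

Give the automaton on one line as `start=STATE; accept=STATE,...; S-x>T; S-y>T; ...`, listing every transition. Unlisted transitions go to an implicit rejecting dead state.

Track how much of `bbc` has been matched so far: state q0 is no progress, q3 is the absorbing accept state reached once `bbc` has occurred. Intermediate states record partial matches; on a mismatch, fall back to the longest reusable overlap.
4 states suffice.
        a   b   c  
>  q0   q0  q1  q0 
   q1   q0  q2  q0 
   q2   q0  q2  q3 
 * q3   q3  q3  q3 
(> = start, * = accepting)

start=q0; accept=q3; q0-a>q0; q0-b>q1; q0-c>q0; q1-a>q0; q1-b>q2; q1-c>q0; q2-a>q0; q2-b>q2; q2-c>q3; q3-a>q3; q3-b>q3; q3-c>q3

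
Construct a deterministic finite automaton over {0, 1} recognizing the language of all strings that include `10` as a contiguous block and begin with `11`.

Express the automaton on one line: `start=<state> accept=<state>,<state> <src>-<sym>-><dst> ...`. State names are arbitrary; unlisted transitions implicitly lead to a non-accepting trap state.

start=q0 accept=q4 q0-0->q1 q0-1->q2 q1-0->q1 q1-1->q1 q2-0->q1 q2-1->q3 q3-0->q4 q3-1->q3 q4-0->q4 q4-1->q4

Handle the two conditions separately and then intersect. One (3 states) tracks whether and how much of `10` has been seen; the other (4 states) tracks whether the input so far still matches the prefix `11`. Each combined state is a pair, one component from each; accept when both components accept. After merging equivalent states the machine shrinks.
A 5-state machine:
        0   1  
>  q0   q1  q2 
   q1   q1  q1 
   q2   q1  q3 
   q3   q4  q3 
 * q4   q4  q4 
(> = start, * = accepting)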